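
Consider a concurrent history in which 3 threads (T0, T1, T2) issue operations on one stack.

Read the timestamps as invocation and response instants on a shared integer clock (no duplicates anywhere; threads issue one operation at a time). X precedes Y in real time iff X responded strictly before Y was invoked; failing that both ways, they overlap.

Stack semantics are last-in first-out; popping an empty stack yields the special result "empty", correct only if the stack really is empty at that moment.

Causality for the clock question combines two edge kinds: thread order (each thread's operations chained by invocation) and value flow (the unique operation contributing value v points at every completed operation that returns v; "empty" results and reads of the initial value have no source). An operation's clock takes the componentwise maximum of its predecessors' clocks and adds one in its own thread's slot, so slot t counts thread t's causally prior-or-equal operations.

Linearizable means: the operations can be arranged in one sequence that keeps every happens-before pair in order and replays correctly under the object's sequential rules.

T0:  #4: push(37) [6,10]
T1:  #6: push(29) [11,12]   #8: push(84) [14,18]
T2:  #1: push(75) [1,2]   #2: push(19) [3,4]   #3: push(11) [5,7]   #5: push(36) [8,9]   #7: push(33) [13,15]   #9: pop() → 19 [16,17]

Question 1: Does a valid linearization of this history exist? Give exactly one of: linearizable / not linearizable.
not linearizable

prefix check: 1..16 passes, 1..17 fails once #9's time-17 response joins
8 completed operations, 3 real-time-consistent orders — every stack replay fails
no escape via the 1 pending operation (#8): every completion choice fails
sample order #1, #2, #3, #4, #5, #6, #7, #9 (pending dropped) stalls at step 8 — #9 pop() → 19 has no legal effect
sample order #1, #2, #3, #5, #4, #6, #7, #9 (pending dropped) stalls at step 8 — #9 pop() → 19 has no legal effect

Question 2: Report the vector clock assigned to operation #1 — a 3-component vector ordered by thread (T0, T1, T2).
(0, 0, 1)

no predecessors for #1 (invoked 1): T2 increments from zero → (0, 0, 1)
no predecessors for #6 (invoked 11): T1 increments from zero → (0, 1, 0)
no predecessors for #4 (invoked 6): T0 increments from zero → (1, 0, 0)
from VC(#1)=(0, 0, 1), #2 (invoked 3) maxes components and bumps T2 → (0, 0, 2)
from VC(#6)=(0, 1, 0), #8 (invoked 14) maxes components and bumps T1 → (0, 2, 0)
from VC(#2)=(0, 0, 2), #3 (invoked 5) maxes components and bumps T2 → (0, 0, 3)
from VC(#3)=(0, 0, 3), #5 (invoked 8) maxes components and bumps T2 → (0, 0, 4)
from VC(#5)=(0, 0, 4), #7 (invoked 13) maxes components and bumps T2 → (0, 0, 5)
from VC(#2)=(0, 0, 2), VC(#7)=(0, 0, 5), #9 (invoked 16) maxes components and bumps T2 → (0, 0, 6)
target: VC(#1) = (0, 0, 1)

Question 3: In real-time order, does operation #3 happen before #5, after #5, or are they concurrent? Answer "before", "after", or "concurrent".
before

#3 spans [5,7], #5 spans [8,9]
resp(#3)=7 < inv(#5)=8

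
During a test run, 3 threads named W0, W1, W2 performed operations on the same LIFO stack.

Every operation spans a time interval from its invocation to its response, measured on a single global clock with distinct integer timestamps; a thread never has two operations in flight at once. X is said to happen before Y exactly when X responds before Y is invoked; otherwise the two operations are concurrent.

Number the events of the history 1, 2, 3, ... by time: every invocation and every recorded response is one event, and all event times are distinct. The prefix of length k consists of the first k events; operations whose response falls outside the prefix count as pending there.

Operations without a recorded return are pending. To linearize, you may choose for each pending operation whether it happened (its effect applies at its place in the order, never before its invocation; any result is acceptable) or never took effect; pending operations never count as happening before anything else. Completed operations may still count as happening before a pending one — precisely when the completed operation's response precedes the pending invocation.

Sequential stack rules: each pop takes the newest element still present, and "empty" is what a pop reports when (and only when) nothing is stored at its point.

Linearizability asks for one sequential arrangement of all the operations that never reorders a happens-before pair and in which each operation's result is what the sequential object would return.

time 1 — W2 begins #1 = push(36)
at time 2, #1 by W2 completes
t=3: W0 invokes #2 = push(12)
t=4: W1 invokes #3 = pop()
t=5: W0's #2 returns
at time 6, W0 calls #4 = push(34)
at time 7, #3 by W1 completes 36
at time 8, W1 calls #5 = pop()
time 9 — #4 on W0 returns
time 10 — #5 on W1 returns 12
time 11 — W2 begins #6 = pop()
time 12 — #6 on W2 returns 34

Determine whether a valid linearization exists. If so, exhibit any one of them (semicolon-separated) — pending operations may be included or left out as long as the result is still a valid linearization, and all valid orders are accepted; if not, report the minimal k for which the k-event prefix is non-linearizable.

after step 1 (#1 push(36)): stack <36>
after step 2 (#3 pop() → 36): stack <>
after step 3 (#2 push(12)): stack <12>
after step 4 (#5 pop() → 12): stack <>
after step 5 (#4 push(34)): stack <34>
after step 6 (#6 pop() → 34): stack <>

linearizable — witness: #1; #3; #2; #5; #4; #6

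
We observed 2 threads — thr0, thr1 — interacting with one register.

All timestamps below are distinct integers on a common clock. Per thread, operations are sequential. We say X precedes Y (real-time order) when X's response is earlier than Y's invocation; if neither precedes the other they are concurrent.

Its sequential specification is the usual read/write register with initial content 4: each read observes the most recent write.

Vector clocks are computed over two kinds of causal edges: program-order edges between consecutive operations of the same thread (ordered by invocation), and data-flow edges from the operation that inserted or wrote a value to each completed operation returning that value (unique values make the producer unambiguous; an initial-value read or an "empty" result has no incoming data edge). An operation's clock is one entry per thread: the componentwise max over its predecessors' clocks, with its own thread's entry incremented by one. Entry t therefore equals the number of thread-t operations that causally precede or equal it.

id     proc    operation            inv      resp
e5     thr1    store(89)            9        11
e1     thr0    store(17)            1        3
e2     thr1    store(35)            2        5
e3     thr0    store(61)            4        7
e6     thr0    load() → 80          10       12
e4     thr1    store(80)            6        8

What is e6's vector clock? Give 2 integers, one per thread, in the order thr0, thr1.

e2, invoked 2, has no incoming edges; only thr1's bump applies → (0, 1)
e1, invoked 1, has no incoming edges; only thr0's bump applies → (1, 0)
e4, invoked 6, takes VC(e2)=(0, 1) under max, adds 1 for thr1 → (0, 2)
e3, invoked 4, takes VC(e1)=(1, 0) under max, adds 1 for thr0 → (2, 0)
e5, invoked 9, takes VC(e4)=(0, 2) under max, adds 1 for thr1 → (0, 3)
e6, invoked 10, takes VC(e3)=(2, 0), VC(e4)=(0, 2) under max, adds 1 for thr0 → (3, 2)
target: VC(e6) = (3, 2)

(3, 2)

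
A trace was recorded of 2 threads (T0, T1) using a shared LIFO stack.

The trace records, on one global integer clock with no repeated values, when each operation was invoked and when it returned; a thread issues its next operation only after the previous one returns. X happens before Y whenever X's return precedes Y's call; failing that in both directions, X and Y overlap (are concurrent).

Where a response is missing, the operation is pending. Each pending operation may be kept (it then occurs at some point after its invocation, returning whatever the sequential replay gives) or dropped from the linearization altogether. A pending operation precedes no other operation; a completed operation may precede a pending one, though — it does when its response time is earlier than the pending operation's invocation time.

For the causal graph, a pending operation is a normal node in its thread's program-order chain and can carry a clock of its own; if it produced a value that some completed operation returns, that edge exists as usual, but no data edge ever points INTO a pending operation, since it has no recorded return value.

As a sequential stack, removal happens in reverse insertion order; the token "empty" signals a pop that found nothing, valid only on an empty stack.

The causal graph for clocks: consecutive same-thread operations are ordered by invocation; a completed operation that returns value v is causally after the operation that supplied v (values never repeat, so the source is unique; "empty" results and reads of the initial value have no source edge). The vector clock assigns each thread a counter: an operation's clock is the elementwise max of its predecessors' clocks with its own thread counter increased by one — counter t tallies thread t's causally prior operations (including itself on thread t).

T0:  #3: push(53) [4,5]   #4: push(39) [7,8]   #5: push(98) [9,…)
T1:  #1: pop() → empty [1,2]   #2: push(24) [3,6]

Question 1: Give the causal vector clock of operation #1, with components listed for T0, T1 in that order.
(0, 1)

VC(#1, invoked at 1): no causal predecessors; +1 on T1 → (0, 1)
VC(#3, invoked at 4): no causal predecessors; +1 on T0 → (1, 0)
merge at #2 (invoked 3): VC(#1)=(0, 1), own-thread bump on T1 → (0, 2)
merge at #4 (invoked 7): VC(#3)=(1, 0), own-thread bump on T0 → (2, 0)
merge at #5 (invoked 9): VC(#4)=(2, 0), own-thread bump on T0 → (3, 0)
target: VC(#1) = (0, 1)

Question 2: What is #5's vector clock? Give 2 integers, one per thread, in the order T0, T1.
(3, 0)

invoked at 1, #1 has no predecessors; its own T1 bump gives (0, 1)
invoked at 4, #3 has no predecessors; its own T0 bump gives (1, 0)
#2 (invocation 3): componentwise max over VC(#1)=(0, 1), +1 at T1, giving (0, 2)
#4 (invocation 7): componentwise max over VC(#3)=(1, 0), +1 at T0, giving (2, 0)
#5 (invocation 9): componentwise max over VC(#4)=(2, 0), +1 at T0, giving (3, 0)
target: VC(#5) = (3, 0)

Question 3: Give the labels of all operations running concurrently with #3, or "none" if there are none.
#2

#3 runs from 4 to 5; window-overlapping ops are concurrent
#1 [1,2]: before
#2 [3,6]: concurrent
#4 [7,8]: after
#5 [9,…): after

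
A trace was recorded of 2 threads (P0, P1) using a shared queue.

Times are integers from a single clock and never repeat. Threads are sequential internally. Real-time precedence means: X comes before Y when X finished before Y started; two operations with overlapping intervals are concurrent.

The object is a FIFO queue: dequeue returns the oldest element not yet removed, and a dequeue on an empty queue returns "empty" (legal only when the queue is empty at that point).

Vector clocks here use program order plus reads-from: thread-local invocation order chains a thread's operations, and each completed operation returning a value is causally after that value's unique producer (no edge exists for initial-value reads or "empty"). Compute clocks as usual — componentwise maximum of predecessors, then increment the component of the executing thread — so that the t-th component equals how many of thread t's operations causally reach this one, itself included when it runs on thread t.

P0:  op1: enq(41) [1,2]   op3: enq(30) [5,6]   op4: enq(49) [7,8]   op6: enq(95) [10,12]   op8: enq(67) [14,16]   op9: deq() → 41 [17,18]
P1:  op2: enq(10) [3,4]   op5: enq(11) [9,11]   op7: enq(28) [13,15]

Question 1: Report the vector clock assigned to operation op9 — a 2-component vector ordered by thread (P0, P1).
Answer: (6, 0)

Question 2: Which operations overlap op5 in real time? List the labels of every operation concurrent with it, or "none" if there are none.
Answer: op6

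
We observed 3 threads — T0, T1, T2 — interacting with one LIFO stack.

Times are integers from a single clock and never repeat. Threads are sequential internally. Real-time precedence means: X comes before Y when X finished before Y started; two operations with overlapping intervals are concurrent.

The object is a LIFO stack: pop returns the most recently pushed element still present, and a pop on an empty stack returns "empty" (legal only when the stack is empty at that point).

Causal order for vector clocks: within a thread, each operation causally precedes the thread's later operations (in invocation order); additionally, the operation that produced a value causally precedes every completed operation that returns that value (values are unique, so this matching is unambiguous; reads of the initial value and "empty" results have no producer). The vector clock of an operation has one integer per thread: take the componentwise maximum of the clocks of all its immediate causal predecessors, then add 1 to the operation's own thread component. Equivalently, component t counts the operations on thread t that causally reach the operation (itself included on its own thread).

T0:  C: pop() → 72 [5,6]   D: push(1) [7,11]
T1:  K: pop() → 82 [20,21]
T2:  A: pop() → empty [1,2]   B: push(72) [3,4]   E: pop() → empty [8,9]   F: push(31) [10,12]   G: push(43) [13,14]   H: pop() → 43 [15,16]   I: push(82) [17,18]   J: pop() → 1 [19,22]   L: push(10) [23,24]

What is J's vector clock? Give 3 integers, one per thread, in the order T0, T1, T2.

(2, 0, 8)

VC(A, invoked at 1): no causal predecessors; +1 on T2 → (0, 0, 1)
B, invoked 3, takes VC(A)=(0, 0, 1) under max, adds 1 for T2 → (0, 0, 2)
E, invoked 8, takes VC(B)=(0, 0, 2) under max, adds 1 for T2 → (0, 0, 3)
C, invoked 5, takes VC(B)=(0, 0, 2) under max, adds 1 for T0 → (1, 0, 2)
F, invoked 10, takes VC(E)=(0, 0, 3) under max, adds 1 for T2 → (0, 0, 4)
D, invoked 7, takes VC(C)=(1, 0, 2) under max, adds 1 for T0 → (2, 0, 2)
G, invoked 13, takes VC(F)=(0, 0, 4) under max, adds 1 for T2 → (0, 0, 5)
H, invoked 15, takes VC(G)=(0, 0, 5) under max, adds 1 for T2 → (0, 0, 6)
I, invoked 17, takes VC(H)=(0, 0, 6) under max, adds 1 for T2 → (0, 0, 7)
K, invoked 20, takes VC(I)=(0, 0, 7) under max, adds 1 for T1 → (0, 1, 7)
J, invoked 19, takes VC(D)=(2, 0, 2), VC(I)=(0, 0, 7) under max, adds 1 for T2 → (2, 0, 8)
L, invoked 23, takes VC(J)=(2, 0, 8) under max, adds 1 for T2 → (2, 0, 9)
target: VC(J) = (2, 0, 8)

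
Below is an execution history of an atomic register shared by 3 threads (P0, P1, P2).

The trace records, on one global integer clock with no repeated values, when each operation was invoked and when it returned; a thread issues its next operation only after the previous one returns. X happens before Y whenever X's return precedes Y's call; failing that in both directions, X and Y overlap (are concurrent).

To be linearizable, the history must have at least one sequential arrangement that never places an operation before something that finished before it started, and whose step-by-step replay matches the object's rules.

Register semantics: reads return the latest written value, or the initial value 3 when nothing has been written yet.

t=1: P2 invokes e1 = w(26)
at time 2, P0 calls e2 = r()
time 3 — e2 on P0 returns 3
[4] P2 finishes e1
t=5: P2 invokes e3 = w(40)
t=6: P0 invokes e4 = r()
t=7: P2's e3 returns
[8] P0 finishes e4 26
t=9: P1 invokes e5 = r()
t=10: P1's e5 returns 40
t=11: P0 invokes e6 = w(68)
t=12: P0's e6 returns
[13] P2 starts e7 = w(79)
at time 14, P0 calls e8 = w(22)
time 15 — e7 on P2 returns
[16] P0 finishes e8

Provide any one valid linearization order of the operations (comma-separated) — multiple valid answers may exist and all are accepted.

after step 1 (e2 r() → 3): value 3
after step 2 (e1 w(26)): value 26
after step 3 (e4 r() → 26): value 26
after step 4 (e3 w(40)): value 40
after step 5 (e5 r() → 40): value 40
after step 6 (e6 w(68)): value 68
after step 7 (e7 w(79)): value 79
after step 8 (e8 w(22)): value 22

e2, e1, e4, e3, e5, e6, e7, e8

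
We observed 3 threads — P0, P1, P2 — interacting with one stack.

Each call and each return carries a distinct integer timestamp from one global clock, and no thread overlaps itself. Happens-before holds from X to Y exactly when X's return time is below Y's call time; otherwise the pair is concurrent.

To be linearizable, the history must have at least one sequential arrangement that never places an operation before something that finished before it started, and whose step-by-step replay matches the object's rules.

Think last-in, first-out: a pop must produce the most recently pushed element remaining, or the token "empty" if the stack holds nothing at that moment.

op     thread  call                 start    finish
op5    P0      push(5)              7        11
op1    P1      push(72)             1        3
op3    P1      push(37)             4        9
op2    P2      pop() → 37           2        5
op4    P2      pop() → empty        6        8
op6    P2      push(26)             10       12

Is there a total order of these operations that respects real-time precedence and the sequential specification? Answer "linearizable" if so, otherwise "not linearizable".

already the first 8 events (up to op4's response at time 8) admit no linearization; the first 7 still do
all 2 real-time-respecting orders fail — 3 completed stack operations, no legal replay
including or dropping the 2 pending operations (op3, op5) in any combination fails
one such order, op1, op2, op4 (pending dropped), breaks at step 2 where op2 pop() → 37 is illegal
one such order, op2, op1, op4 (pending dropped), breaks at step 1 where op2 pop() → 37 is illegal

not linearizable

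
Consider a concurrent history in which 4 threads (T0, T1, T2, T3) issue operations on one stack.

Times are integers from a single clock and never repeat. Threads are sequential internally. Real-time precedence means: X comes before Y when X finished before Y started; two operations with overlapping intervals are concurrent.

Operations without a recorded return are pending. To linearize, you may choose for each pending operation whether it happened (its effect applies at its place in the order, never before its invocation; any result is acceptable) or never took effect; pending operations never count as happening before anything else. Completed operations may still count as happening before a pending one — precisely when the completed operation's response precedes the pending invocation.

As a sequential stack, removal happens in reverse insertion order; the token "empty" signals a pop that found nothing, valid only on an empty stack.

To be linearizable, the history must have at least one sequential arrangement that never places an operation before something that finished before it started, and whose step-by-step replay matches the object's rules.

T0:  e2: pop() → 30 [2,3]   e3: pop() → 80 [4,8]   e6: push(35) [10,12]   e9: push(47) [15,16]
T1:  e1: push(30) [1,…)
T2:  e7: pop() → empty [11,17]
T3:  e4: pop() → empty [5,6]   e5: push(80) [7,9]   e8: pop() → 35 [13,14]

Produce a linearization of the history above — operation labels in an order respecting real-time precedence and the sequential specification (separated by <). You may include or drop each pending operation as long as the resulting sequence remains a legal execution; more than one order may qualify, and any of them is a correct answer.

after step 1 (e1 push(30) (pending, included)): stack <30>
after step 2 (e2 pop() → 30): stack <>
after step 3 (e4 pop() → empty): stack <>
after step 4 (e5 push(80)): stack <80>
after step 5 (e3 pop() → 80): stack <>
after step 6 (e6 push(35)): stack <35>
after step 7 (e8 pop() → 35): stack <>
after step 8 (e7 pop() → empty): stack <>
after step 9 (e9 push(47)): stack <47>

e1 < e2 < e4 < e5 < e3 < e6 < e8 < e7 < e9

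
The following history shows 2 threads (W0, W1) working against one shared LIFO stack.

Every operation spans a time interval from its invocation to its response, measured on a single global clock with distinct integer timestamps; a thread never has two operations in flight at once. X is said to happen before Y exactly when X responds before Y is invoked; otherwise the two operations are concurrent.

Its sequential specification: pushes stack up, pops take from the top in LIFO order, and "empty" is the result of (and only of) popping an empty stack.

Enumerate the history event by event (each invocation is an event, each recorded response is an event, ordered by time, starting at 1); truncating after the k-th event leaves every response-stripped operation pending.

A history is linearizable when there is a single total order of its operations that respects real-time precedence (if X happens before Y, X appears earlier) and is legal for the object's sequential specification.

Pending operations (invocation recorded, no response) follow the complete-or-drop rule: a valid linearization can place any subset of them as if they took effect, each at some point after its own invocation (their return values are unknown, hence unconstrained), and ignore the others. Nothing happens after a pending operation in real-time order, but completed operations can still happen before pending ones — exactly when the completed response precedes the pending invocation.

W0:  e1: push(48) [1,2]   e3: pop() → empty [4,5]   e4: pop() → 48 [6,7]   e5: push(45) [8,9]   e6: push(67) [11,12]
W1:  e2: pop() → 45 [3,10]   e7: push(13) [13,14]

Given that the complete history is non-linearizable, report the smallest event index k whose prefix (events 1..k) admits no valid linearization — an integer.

7

events 1..6 are linearizable, e.g. via e1, e2, e3:
after step 1 (e1 push(48)): stack <48>
after step 2 (e2 pop() (pending, included)): stack <>
after step 3 (e3 pop() → empty): stack <>
once event 7 joins (e4's response, time 7), exhaustive search finds no witness
including or dropping the 1 pending operation (e2) in any combination fails
one such order, e1, e3, e4 (pending dropped), breaks at step 2 where e3 pop() → empty is illegal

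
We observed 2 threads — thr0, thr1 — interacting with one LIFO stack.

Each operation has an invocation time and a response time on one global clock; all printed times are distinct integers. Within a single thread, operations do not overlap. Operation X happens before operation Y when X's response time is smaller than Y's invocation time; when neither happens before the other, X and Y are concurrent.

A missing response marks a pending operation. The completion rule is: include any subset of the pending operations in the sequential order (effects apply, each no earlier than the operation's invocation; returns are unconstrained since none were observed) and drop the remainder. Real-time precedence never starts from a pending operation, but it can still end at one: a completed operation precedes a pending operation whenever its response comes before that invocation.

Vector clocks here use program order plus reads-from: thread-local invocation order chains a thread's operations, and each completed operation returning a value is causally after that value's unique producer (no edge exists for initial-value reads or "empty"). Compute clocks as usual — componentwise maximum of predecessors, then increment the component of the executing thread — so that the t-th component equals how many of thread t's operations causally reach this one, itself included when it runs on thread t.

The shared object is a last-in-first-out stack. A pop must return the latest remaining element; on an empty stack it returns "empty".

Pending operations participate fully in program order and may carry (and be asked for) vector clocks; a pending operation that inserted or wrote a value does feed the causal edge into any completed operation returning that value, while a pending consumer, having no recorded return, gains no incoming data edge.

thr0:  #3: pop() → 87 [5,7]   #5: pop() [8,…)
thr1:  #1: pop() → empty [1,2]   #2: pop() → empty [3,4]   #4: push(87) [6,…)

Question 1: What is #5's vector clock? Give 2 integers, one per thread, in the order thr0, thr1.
Answer: (2, 3)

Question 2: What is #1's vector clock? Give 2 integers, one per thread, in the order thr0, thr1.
Answer: (0, 1)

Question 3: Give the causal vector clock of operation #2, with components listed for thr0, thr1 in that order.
Answer: (0, 2)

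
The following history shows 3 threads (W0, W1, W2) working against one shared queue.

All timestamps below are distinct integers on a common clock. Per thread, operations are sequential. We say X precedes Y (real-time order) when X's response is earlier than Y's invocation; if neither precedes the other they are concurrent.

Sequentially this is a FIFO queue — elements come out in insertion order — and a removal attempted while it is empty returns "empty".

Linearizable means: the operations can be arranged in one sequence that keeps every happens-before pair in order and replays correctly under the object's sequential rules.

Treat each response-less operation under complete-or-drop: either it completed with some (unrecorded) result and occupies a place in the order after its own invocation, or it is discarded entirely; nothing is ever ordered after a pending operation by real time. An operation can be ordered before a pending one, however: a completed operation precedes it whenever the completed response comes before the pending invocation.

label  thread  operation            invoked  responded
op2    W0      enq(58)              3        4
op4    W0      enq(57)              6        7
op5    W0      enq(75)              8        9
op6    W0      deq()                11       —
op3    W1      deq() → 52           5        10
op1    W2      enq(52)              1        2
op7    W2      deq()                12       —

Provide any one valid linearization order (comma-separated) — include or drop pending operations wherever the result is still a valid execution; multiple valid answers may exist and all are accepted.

op1, op2, op3, op4, op5

after step 1 (op1 enq(52)): queue <52>
after step 2 (op2 enq(58)): queue <52,58>
after step 3 (op3 deq() → 52): queue <58>
after step 4 (op4 enq(57)): queue <58,57>
after step 5 (op5 enq(75)): queue <58,57,75>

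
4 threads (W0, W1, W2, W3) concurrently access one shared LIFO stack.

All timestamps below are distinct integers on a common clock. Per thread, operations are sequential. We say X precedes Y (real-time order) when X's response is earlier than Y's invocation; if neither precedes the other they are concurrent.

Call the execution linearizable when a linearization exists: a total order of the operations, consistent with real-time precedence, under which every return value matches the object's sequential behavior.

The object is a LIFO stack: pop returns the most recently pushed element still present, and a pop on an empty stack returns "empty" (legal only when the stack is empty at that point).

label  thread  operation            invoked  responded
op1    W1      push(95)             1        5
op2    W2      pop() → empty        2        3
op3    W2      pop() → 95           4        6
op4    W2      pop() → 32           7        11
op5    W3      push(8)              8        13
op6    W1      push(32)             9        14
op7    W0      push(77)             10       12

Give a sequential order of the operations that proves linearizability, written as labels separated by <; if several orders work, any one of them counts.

op2 < op1 < op3 < op5 < op6 < op4 < op7

1. op2 pop() → empty, leaving stack <>
2. op1 push(95), leaving stack <95>
3. op3 pop() → 95, leaving stack <>
4. op5 push(8), leaving stack <8>
5. op6 push(32), leaving stack <8,32>
6. op4 pop() → 32, leaving stack <8>
7. op7 push(77), leaving stack <8,77>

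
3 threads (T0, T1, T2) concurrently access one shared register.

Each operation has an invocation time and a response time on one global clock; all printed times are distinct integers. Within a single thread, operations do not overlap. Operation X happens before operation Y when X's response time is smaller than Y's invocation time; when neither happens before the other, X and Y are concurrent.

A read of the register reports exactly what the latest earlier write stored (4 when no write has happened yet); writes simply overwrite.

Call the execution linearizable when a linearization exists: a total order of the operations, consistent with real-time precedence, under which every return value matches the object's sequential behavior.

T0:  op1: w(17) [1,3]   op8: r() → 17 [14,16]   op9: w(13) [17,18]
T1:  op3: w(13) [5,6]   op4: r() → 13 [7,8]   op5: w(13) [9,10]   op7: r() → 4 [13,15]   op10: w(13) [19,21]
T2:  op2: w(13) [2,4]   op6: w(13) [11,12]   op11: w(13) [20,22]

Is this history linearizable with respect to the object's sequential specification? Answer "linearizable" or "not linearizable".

not linearizable

cut after 14 events: linearizable; cut after 15 events (op7 responds, time 15): not linearizable
real-time-consistent orders of the 7 completed operations: 2 — all fail the register replay
including or dropping the 1 pending operation (op8) in any combination fails
take op1, op2, op3, op4, op5, op6, op7 (pending dropped): step 7 already fails, because op7 r() → 4 cannot occur there
take op2, op1, op3, op4, op5, op6, op7 (pending dropped): step 7 already fails, because op7 r() → 4 cannot occur there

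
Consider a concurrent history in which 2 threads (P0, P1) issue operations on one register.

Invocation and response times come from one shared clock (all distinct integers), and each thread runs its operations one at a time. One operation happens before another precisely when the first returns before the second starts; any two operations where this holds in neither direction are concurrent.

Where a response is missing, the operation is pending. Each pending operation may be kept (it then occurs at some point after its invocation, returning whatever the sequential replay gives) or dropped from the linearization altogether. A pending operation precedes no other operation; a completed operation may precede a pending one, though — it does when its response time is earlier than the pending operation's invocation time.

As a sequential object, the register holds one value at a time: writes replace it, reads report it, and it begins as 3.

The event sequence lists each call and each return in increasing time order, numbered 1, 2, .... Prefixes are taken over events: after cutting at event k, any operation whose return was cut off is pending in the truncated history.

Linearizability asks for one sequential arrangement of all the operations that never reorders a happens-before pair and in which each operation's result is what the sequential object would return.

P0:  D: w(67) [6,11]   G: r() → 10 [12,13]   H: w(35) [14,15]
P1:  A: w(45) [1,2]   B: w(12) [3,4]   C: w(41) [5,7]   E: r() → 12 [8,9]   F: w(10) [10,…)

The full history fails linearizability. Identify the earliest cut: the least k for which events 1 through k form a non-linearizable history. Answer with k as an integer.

9

one valid order for events 1..8 is A, B, C:
after step 1 (A w(45)): value 45
after step 2 (B w(12)): value 12
after step 3 (C w(41)): value 41
at event 9 (E's time-9 response) nothing linearizes any more
no completion choice of the 1 pending operation (D) rescues it — every subset was tried
take A, B, C, E (pending dropped): step 4 already fails, because E r() → 12 cannot occur there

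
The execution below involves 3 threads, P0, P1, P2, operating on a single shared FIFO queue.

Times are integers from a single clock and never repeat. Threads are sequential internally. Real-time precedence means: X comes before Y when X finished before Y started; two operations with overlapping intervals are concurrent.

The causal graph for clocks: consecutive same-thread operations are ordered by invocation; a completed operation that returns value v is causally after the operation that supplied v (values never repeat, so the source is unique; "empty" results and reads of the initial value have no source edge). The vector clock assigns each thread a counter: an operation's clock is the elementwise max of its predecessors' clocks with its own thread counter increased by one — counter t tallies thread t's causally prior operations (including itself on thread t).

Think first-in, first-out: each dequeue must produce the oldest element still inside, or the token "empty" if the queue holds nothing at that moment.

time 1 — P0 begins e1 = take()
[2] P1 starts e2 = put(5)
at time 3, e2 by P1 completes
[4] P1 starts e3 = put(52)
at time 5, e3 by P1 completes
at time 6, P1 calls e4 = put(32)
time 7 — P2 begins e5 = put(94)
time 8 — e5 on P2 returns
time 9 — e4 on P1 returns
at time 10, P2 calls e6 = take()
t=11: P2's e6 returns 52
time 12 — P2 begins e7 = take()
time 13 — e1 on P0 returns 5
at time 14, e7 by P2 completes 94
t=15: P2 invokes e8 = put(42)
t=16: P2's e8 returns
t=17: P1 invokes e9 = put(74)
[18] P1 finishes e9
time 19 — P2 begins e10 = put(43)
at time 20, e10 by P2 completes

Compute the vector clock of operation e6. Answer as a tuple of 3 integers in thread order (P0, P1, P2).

(0, 2, 2)

root op e5, invoked 7: fresh clock plus P2's own tick → (0, 0, 1)
root op e2, invoked 2: fresh clock plus P1's own tick → (0, 1, 0)
merge at e3 (invoked 4): VC(e2)=(0, 1, 0), own-thread bump on P1 → (0, 2, 0)
merge at e1 (invoked 1): VC(e2)=(0, 1, 0), own-thread bump on P0 → (1, 1, 0)
merge at e4 (invoked 6): VC(e3)=(0, 2, 0), own-thread bump on P1 → (0, 3, 0)
merge at e6 (invoked 10): VC(e3)=(0, 2, 0), VC(e5)=(0, 0, 1), own-thread bump on P2 → (0, 2, 2)
merge at e9 (invoked 17): VC(e4)=(0, 3, 0), own-thread bump on P1 → (0, 4, 0)
merge at e7 (invoked 12): VC(e5)=(0, 0, 1), VC(e6)=(0, 2, 2), own-thread bump on P2 → (0, 2, 3)
merge at e8 (invoked 15): VC(e7)=(0, 2, 3), own-thread bump on P2 → (0, 2, 4)
merge at e10 (invoked 19): VC(e8)=(0, 2, 4), own-thread bump on P2 → (0, 2, 5)
target: VC(e6) = (0, 2, 2)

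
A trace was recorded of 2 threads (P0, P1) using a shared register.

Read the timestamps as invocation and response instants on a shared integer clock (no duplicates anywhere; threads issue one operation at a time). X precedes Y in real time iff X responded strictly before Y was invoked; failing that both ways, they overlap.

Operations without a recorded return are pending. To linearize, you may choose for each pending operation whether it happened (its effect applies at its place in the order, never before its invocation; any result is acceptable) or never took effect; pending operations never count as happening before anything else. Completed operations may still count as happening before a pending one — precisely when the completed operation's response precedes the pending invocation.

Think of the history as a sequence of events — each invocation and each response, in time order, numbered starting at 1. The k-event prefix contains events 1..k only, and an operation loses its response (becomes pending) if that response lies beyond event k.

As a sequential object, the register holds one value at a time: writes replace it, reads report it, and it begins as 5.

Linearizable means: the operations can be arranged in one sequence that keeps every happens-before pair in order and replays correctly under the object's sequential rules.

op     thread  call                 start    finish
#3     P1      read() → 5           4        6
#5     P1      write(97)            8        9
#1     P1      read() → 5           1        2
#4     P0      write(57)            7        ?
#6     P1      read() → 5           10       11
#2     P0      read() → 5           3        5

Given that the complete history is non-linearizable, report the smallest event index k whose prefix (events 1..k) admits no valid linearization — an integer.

11

events 1..10 are linearizable; a witness order is #1, #2, #3, #4, #5:
after step 1 (#1 read() → 5): value 5
after step 2 (#2 read() → 5): value 5
after step 3 (#3 read() → 5): value 5
after step 4 (#4 write(57) (pending, included)): value 57
after step 5 (#5 write(97)): value 97
adding event 11 (#6 responds at 11) leaves no legal real-time order
no escape via the 1 pending operation (#4): every completion choice fails
take #1, #2, #3, #5, #6 (pending dropped): step 5 already fails, because #6 read() → 5 cannot occur there
take #1, #3, #2, #5, #6 (pending dropped): step 5 already fails, because #6 read() → 5 cannot occur there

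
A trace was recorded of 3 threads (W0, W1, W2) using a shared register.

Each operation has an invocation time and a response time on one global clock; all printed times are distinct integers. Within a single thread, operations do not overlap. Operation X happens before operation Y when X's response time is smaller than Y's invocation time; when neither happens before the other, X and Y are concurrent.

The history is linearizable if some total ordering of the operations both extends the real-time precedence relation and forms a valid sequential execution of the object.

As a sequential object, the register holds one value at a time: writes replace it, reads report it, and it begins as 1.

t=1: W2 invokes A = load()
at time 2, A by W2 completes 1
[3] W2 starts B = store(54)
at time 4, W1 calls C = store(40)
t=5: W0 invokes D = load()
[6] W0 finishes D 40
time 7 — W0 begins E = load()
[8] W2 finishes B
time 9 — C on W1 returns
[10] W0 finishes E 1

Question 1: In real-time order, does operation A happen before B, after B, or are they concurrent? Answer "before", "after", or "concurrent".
Answer: before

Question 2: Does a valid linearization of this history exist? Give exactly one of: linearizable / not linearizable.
not linearizable

the violation lands at event 10, E's response at time 10: events 1..9 linearize, events 1..10 do not
12 orders of the 5 completed register ops respect real time; none is legal
take A, B, C, D, E: step 5 already fails, because E load() → 1 cannot occur there
take A, B, D, C, E: step 3 already fails, because D load() → 40 cannot occur there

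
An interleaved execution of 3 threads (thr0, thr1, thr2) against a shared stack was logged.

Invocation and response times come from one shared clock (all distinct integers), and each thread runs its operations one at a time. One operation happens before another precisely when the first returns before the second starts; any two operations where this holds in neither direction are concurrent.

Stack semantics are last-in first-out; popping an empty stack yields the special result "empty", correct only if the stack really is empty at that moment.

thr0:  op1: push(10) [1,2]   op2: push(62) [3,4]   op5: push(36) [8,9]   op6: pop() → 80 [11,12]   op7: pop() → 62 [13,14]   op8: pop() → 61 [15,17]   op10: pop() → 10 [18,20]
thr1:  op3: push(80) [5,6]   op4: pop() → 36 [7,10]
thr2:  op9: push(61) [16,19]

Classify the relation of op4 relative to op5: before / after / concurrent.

concurrent

op4 spans [7,10], op5 spans [8,9]
the intervals overlap in both directions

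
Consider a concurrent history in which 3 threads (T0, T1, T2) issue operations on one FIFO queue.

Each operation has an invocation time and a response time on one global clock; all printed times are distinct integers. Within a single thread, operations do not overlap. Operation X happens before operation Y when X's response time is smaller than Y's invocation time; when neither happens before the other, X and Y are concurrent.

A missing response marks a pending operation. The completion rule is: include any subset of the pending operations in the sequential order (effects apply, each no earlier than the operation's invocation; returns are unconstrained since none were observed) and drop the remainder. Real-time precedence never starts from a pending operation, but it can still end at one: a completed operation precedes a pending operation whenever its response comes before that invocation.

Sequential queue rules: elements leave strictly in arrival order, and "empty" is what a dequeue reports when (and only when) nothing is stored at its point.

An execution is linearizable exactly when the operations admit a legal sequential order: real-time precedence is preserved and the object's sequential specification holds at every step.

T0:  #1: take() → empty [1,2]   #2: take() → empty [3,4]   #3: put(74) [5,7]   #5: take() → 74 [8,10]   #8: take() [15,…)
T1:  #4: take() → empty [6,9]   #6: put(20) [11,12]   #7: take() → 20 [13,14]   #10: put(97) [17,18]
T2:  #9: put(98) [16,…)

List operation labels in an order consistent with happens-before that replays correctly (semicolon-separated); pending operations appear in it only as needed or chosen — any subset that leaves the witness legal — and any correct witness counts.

step 1: #1 take() → empty — queue <>
step 2: #2 take() → empty — queue <>
step 3: #3 put(74) — queue <74>
step 4: #5 take() → 74 — queue <>
step 5: #4 take() → empty — queue <>
step 6: #6 put(20) — queue <20>
step 7: #7 take() → 20 — queue <>
step 8: #8 take() (pending, included) — queue <>
step 9: #9 put(98) (pending, included) — queue <98>
step 10: #10 put(97) — queue <98,97>

#1; #2; #3; #5; #4; #6; #7; #8; #9; #10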